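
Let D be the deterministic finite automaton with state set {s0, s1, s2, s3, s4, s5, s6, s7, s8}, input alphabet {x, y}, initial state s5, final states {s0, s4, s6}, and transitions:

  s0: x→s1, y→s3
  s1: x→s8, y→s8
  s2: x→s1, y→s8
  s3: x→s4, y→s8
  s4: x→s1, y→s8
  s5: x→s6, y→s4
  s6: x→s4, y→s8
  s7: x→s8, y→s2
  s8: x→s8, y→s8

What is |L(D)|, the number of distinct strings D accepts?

3

The useful subgraph on states {s4, s5, s6} is acyclic, so L(D) is finite; the longest accepting path visits 3 useful states, giving maximum string length 2.
Counting accepting paths from s5 by length: 2 of length 1, 1 of length 2. Total 3.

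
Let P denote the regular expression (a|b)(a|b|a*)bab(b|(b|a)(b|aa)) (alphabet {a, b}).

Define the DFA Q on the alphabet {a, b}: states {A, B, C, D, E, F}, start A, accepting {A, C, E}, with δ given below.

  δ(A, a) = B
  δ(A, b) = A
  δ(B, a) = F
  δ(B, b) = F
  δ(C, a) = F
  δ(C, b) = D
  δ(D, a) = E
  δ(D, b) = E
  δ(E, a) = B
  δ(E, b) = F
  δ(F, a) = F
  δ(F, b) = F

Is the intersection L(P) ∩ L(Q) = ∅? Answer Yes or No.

Converting the expression P to a DFA (subset construction, then merging equivalent states) gives the minimal DFA with states {p0, p1, p2, p3, p4, p5, p6, p7, p8, p9, p10, p11}, start state p0, accepting states {p9, p11} and transitions p0: a→p1, b→p1; p1: a→p2, b→p3; p2: a→p2, b→p4; p3: a→p5, b→p4; p4: a→p5, b→p6; p5: a→p6, b→p7; p6: a→p6, b→p6; p7: a→p8, b→p9; p8: a→p10, b→p11; p9: a→p10, b→p11; p10: a→p11, b→p6; p11: a→p6, b→p6.
Exploring the product automaton P × Q from the start pair (p0, A), following both machines on each input symbol, reaches 19 state pairs: (p0, A), (p1, B), (p1, A), (p2, F), (p3, F), (p2, B), (p3, A), (p4, F), (p5, F), (p5, B), (p4, A), (p6, F), (p7, F), (p6, A), (p8, F), (p9, F), (p6, B), (p10, F), (p11, F).
P accepts in {p9, p11} and Q accepts in {A, C, E}; no reachable pair has both components accepting, so no string drives both machines to acceptance simultaneously and L(P) ∩ L(Q) = ∅.
So no string is accepted by both, and the intersection is empty.

Yes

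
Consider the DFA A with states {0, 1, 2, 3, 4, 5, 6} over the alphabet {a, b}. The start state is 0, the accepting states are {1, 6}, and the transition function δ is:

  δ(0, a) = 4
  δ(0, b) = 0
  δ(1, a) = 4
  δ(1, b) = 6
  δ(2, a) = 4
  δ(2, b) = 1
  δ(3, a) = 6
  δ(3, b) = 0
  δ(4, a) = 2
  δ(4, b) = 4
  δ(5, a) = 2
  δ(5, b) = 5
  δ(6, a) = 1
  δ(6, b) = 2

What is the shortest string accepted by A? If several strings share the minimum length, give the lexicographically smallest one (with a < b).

A breadth-first search from 0 reaches an accepting state first via the path 0 → 4 → 2 → 1 on input aab.
No string of length < 3 is accepted (BFS exhausts all shorter strings without reaching an accepting state), and aab is the lexicographically least accepting string of length 3.

aab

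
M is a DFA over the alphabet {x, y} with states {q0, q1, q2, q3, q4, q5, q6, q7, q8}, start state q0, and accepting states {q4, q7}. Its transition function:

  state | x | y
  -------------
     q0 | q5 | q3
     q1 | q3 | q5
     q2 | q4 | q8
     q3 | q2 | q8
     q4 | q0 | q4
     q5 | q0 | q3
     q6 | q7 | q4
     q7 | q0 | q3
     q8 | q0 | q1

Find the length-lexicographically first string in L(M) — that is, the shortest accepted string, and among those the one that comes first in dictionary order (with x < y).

A breadth-first search from q0 reaches an accepting state first via the path q0 → q3 → q2 → q4 on input yxx.
No string of length < 3 is accepted (BFS exhausts all shorter strings without reaching an accepting state), and yxx is the lexicographically least accepting string of length 3.

yxx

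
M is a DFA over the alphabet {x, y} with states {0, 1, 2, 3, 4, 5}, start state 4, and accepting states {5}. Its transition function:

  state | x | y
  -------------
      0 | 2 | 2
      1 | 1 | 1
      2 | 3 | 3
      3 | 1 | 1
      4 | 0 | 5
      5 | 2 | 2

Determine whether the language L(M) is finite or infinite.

finite

The useful states (reachable from 4 and able to reach an accepting state) are {4, 5}.
Restricted to these states the transition graph has no cycle, so every accepting path has bounded length and L is finite.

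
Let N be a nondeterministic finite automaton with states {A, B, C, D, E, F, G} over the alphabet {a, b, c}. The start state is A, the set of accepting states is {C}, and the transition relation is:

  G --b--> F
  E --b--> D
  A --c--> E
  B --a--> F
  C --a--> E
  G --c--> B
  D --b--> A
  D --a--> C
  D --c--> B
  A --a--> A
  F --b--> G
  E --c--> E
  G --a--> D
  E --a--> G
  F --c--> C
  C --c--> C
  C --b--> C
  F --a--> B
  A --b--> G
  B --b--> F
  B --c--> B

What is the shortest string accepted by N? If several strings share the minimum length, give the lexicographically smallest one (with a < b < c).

A breadth-first search from A reaches an accepting state first via the path A → G → D → C on input baa.
No string of length < 3 is accepted (BFS exhausts all shorter strings without reaching an accepting state), and baa is the lexicographically least accepting string of length 3.

baa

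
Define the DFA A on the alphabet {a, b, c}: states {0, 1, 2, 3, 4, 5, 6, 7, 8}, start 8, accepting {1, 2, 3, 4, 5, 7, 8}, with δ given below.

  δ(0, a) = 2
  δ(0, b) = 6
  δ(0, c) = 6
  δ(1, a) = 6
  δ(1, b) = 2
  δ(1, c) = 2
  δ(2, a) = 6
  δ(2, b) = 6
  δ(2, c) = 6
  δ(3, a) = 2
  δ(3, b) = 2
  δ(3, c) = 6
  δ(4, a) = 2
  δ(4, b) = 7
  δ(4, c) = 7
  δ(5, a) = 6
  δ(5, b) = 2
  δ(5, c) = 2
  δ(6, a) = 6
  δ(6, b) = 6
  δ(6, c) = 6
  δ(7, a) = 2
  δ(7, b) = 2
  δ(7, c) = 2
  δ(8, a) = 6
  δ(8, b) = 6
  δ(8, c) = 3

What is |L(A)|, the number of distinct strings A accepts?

The useful subgraph on states {2, 3, 8} is acyclic, so L(A) is finite; the longest accepting path visits 3 useful states, giving maximum string length 2.
Counting accepting paths from 8 by length: 1 of length 0, 1 of length 1, 2 of length 2. Total 4.

4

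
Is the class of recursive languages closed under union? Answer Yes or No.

Yes

Run a decider for L₁ and then a decider for L₂ on the input and accept if either accepts; both sub-runs halt, so this is again a decider.
So the recursive languages are closed under union.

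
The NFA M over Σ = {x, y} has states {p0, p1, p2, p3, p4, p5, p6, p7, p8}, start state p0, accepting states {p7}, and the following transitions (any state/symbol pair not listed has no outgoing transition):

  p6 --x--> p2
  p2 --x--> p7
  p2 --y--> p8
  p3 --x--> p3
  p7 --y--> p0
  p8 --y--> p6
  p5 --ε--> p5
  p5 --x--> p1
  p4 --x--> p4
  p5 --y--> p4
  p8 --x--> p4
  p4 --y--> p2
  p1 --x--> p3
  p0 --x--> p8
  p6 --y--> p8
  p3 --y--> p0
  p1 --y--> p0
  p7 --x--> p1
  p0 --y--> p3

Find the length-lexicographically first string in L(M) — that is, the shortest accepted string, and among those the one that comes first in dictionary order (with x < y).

xxyx

A breadth-first search from p0 reaches an accepting state first via the path p0 → p8 → p4 → p2 → p7 on input xxyx.
No string of length < 4 is accepted (BFS exhausts all shorter strings without reaching an accepting state), and xxyx is the lexicographically least accepting string of length 4.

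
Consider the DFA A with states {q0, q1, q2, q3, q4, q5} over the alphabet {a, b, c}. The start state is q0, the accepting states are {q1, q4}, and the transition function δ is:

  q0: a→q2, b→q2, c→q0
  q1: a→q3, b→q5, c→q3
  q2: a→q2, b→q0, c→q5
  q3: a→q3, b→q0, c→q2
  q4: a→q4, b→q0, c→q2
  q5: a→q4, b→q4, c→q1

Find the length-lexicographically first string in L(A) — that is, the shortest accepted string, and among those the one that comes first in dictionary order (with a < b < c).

aca

A breadth-first search from q0 reaches an accepting state first via the path q0 → q2 → q5 → q4 on input aca.
No string of length < 3 is accepted (BFS exhausts all shorter strings without reaching an accepting state), and aca is the lexicographically least accepting string of length 3.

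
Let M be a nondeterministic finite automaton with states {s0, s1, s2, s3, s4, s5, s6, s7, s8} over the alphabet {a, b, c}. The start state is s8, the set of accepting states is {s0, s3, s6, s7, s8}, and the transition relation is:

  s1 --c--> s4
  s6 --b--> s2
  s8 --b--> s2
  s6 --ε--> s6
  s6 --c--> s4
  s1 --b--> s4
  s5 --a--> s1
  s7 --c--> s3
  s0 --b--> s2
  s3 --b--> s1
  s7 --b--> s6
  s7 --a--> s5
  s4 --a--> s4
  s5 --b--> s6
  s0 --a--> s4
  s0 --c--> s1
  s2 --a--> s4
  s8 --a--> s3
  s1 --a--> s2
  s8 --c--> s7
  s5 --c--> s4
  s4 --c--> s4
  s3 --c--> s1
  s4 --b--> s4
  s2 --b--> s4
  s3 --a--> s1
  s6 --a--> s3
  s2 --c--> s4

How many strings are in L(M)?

8

The useful subgraph on states {s3, s5, s6, s7, s8} is acyclic, so L(M) is finite; the longest accepting path visits 5 useful states, giving maximum string length 4.
Counting accepting paths from s8 by length: 1 of length 0, 2 of length 1, 2 of length 2, 2 of length 3, 1 of length 4. Total 8.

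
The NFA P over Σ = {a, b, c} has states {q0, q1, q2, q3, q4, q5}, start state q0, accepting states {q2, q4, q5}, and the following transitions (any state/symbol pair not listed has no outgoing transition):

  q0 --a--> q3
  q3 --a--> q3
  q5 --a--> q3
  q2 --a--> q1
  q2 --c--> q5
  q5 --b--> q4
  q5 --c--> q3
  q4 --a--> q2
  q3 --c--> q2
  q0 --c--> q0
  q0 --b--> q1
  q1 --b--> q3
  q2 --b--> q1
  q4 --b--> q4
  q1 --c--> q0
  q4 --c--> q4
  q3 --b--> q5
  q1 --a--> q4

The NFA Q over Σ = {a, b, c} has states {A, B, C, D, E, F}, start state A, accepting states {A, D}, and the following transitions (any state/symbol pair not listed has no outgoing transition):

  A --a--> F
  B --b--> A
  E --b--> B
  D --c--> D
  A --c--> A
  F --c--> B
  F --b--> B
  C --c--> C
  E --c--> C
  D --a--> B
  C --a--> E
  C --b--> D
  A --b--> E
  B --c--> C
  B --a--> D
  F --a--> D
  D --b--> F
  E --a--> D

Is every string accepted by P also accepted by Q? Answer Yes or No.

No

The string ab is in L(P) but not in L(Q).
So L(P) ⊄ L(Q).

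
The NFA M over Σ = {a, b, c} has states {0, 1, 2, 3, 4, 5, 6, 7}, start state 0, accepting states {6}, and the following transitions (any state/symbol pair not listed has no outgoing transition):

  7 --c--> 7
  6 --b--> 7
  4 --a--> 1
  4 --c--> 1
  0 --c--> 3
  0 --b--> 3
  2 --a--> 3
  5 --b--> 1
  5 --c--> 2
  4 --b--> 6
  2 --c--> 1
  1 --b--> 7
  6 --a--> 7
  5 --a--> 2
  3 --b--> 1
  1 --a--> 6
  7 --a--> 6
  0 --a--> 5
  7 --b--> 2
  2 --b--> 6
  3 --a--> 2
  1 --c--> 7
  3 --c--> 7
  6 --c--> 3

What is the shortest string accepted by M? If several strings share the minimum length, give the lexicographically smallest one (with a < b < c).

A breadth-first search from 0 reaches an accepting state first via the path 0 → 5 → 2 → 6 on input aab.
No string of length < 3 is accepted (BFS exhausts all shorter strings without reaching an accepting state), and aab is the lexicographically least accepting string of length 3.

aab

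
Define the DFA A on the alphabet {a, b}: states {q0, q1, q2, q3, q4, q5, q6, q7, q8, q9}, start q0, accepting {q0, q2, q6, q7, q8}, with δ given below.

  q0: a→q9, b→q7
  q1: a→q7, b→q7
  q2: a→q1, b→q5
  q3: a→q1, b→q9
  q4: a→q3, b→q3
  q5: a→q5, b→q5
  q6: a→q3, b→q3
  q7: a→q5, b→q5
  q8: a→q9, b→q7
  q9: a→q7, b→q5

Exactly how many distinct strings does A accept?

3

The useful subgraph on states {q0, q7, q9} is acyclic, so L(A) is finite; the longest accepting path visits 3 useful states, giving maximum string length 2.
Counting accepting paths from q0 by length: 1 of length 0, 1 of length 1, 1 of length 2. Total 3.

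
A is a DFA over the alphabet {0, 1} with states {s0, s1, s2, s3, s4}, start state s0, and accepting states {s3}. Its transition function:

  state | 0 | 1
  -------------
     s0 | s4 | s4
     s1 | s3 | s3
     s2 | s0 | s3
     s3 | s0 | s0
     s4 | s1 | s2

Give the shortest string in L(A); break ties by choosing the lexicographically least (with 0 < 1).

000

A breadth-first search from s0 reaches an accepting state first via the path s0 → s4 → s1 → s3 on input 000.
No string of length < 3 is accepted (BFS exhausts all shorter strings without reaching an accepting state), and 000 is the lexicographically least accepting string of length 3.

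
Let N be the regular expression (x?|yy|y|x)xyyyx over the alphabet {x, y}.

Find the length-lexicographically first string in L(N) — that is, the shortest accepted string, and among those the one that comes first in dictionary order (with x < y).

xyyyx

By inspection of the expression, no string of length less than 5 matches, and xyyyx is the lexicographically first match of length 5.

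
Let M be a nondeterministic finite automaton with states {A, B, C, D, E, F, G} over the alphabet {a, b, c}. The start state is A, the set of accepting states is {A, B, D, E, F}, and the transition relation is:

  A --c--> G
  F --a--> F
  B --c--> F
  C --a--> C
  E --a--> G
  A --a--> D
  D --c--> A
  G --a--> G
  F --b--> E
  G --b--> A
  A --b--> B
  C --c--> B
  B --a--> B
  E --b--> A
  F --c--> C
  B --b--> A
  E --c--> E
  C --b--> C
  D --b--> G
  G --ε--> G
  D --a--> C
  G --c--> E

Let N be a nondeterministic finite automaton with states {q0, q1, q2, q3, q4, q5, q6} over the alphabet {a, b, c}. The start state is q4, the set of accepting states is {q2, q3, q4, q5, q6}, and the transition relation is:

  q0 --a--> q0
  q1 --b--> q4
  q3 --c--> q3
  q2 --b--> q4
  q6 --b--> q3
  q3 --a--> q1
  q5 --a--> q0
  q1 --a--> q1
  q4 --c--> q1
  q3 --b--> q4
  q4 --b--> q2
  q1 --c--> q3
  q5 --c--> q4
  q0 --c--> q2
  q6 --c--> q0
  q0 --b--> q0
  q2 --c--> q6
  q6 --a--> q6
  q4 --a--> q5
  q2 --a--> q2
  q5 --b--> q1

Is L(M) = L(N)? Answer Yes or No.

Yes

Exploring the product automaton M × N from the start pair (A, q4), following both machines on each input symbol, reaches 7 state pairs: (A, q4), (D, q5), (B, q2), (G, q1), (C, q0), (F, q6), (E, q3).
M accepts in {A, B, D, E, F} and N accepts in {q2, q3, q4, q5, q6}. In every reachable pair the two components are either both accepting — (A, q4), (D, q5), (B, q2), (F, q6), (E, q3) — or both non-accepting, so no string is accepted by exactly one of the machines: L(M) \ L(N) and L(N) \ L(M) are both empty.
Hence every string is accepted by M iff it is accepted by N, and the two languages coincide.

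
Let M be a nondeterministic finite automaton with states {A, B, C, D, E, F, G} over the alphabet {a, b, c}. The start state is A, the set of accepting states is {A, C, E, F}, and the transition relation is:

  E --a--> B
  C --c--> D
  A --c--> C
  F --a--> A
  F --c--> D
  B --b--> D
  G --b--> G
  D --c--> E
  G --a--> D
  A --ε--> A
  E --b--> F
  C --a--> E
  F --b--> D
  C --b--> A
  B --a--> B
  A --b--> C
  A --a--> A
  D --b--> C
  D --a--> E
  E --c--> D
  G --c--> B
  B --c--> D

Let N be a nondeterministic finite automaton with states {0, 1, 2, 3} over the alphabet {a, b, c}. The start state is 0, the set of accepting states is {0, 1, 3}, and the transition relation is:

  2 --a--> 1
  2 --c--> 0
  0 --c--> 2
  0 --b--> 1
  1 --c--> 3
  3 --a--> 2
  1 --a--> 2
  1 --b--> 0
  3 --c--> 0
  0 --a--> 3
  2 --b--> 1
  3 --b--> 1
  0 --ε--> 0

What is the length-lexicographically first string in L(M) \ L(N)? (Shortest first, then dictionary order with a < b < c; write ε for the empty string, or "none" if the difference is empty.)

The string c is accepted by M but not by N.
No shorter string lies in the difference, and c is the lexicographically first length-1 string in L(M) \ L(N).

c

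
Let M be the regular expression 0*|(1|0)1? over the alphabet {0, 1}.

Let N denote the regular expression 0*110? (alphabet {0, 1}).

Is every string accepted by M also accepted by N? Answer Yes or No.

The empty string ε is in L(M) but not in L(N).
So L(M) ⊄ L(N).

No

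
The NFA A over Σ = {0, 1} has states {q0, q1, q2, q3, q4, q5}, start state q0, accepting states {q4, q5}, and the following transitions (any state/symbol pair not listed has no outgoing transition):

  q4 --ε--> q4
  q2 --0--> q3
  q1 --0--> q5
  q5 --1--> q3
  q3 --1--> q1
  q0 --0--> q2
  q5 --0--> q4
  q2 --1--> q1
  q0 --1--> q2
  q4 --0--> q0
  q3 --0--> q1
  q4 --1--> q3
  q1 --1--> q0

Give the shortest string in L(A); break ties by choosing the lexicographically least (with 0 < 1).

010

A breadth-first search from q0 reaches an accepting state first via the path q0 → q2 → q1 → q5 on input 010.
No string of length < 3 is accepted (BFS exhausts all shorter strings without reaching an accepting state), and 010 is the lexicographically least accepting string of length 3.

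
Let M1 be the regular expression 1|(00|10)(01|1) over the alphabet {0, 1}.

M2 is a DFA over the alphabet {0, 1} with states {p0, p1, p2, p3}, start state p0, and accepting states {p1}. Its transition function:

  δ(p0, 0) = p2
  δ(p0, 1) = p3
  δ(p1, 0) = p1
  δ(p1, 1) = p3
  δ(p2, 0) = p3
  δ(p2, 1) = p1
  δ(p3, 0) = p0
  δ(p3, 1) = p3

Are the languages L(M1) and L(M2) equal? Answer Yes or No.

No

The string 1 is accepted by M1 but rejected by M2.
So L(M1) ≠ L(M2).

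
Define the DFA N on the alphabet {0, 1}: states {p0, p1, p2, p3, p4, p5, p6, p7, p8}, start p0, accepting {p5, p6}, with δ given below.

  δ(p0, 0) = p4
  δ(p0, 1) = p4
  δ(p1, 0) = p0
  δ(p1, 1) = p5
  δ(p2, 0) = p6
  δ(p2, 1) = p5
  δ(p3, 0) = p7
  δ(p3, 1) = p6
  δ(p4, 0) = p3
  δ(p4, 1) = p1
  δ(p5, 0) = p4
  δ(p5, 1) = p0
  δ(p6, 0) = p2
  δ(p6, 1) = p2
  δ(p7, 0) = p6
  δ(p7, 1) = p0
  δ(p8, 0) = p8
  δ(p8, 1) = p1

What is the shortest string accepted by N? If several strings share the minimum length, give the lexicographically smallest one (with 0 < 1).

001

A breadth-first search from p0 reaches an accepting state first via the path p0 → p4 → p3 → p6 on input 001.
No string of length < 3 is accepted (BFS exhausts all shorter strings without reaching an accepting state), and 001 is the lexicographically least accepting string of length 3.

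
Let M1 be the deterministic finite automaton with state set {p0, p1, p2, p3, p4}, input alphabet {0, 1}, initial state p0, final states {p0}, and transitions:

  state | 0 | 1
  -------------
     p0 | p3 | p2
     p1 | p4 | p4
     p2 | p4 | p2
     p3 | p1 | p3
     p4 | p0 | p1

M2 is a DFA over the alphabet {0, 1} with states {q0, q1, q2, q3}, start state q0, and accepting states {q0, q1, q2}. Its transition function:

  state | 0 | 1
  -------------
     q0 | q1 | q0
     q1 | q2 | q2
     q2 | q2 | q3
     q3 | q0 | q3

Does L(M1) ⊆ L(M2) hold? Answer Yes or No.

Exploring the product automaton M1 × M2 from the start pair (p0, q0), following both machines on each input symbol, reaches 16 state pairs: (p0, q0), (p3, q1), (p2, q0), (p1, q2), (p3, q2), (p4, q1), (p4, q2), (p4, q3), (p3, q3), (p0, q2), (p1, q3), (p1, q0), (p2, q3), (p4, q0), (p0, q1), (p2, q2).
M1 accepts in {p0} and M2 accepts in {q0, q1, q2}. The reachable pairs whose M1-component is accepting are (p0, q0), (p0, q2), (p0, q1); in each of them the M2-component is accepting too, so the product for L(M1) \ L(M2) (M1-component accepting, M2-component rejecting) has no reachable accepting pair and the difference is empty.
Hence every string in L(M1) is also in L(M2).

Yes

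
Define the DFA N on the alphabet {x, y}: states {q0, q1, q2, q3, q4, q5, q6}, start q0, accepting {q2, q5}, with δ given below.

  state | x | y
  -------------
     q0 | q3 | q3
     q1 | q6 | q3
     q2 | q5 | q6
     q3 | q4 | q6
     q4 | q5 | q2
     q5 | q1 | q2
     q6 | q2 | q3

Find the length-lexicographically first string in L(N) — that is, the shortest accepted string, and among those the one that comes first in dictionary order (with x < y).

xxx

A breadth-first search from q0 reaches an accepting state first via the path q0 → q3 → q4 → q5 on input xxx.
No string of length < 3 is accepted (BFS exhausts all shorter strings without reaching an accepting state), and xxx is the lexicographically least accepting string of length 3.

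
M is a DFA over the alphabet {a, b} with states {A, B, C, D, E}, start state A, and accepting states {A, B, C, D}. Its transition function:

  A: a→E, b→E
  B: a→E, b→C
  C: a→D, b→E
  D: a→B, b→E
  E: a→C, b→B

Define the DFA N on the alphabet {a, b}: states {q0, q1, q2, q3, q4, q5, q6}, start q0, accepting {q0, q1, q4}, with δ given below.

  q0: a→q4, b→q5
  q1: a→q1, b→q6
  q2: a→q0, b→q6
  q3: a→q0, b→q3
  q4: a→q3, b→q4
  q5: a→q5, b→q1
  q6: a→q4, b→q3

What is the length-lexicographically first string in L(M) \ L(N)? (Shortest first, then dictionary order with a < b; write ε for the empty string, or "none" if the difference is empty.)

aa

The string aa is accepted by M but not by N.
No shorter string lies in the difference, and aa is the lexicographically first length-2 string in L(M) \ L(N).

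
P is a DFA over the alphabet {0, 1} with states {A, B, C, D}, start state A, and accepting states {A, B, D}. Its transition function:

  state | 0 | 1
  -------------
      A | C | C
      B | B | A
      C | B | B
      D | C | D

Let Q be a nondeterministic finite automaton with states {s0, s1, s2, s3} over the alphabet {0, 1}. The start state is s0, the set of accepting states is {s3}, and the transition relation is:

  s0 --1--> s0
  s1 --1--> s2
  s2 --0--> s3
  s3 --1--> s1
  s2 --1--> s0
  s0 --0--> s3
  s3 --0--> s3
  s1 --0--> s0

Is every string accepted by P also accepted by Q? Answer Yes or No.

No

The empty string ε is in L(P) but not in L(Q).
So L(P) ⊄ L(Q).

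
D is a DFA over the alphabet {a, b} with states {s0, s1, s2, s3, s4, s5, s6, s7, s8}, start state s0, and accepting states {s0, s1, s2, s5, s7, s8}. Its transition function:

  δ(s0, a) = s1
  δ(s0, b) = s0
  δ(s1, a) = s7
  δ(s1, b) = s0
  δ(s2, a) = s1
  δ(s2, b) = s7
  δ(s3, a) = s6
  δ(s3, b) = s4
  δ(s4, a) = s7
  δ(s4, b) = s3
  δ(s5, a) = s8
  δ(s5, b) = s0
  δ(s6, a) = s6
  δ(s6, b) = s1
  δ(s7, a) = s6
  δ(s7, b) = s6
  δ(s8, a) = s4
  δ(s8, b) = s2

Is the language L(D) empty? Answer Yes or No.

The empty string ε is accepted: the run s0 ends in the accepting state s0.
Since at least one string is accepted, L(D) is not empty.

No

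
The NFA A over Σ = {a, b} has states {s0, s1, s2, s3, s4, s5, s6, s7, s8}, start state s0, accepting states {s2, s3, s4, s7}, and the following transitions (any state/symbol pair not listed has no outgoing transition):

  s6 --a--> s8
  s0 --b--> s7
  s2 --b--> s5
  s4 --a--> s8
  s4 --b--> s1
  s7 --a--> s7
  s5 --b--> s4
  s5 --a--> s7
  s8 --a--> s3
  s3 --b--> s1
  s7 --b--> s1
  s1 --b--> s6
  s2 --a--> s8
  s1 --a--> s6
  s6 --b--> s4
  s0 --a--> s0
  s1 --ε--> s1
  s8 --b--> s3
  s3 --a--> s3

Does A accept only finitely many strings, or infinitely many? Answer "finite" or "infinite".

State s0 is reachable from the start and can reach an accepting state, and it lies on the cycle s0 → s0.
Traversing that cycle any number of times yields accepted strings of unbounded length, so the language is infinite.

infinite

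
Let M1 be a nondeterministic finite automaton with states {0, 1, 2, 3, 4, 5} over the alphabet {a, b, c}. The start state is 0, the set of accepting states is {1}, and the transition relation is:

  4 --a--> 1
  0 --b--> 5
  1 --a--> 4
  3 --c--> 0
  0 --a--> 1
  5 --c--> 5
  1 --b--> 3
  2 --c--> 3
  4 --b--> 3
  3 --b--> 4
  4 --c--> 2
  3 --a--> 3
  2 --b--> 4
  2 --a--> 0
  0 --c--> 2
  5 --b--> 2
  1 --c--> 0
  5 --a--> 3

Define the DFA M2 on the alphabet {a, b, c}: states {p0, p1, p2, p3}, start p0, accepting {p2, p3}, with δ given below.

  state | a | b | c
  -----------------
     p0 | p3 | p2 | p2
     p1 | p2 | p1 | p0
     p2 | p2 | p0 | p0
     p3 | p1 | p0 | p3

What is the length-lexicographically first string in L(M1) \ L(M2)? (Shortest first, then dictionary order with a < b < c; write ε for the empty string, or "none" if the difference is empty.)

The string aca is accepted by M1 but not by M2.
No shorter string lies in the difference, and aca is the lexicographically first length-3 string in L(M1) \ L(M2).

aca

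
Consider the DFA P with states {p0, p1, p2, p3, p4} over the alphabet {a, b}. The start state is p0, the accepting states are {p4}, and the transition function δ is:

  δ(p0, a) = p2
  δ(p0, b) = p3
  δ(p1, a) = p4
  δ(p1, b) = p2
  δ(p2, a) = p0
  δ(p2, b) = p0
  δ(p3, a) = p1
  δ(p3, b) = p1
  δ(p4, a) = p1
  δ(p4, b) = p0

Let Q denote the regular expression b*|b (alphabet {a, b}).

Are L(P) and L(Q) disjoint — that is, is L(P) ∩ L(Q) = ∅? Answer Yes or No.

Yes

Converting the expression Q to a DFA (subset construction, then merging equivalent states) gives the minimal DFA with states {q0, q1}, start state q0, accepting states {q0} and transitions q0: a→q1, b→q0; q1: a→q1, b→q1.
Exploring the product automaton P × Q from the start pair (p0, q0), following both machines on each input symbol, reaches 9 state pairs: (p0, q0), (p2, q1), (p3, q0), (p0, q1), (p1, q1), (p1, q0), (p3, q1), (p4, q1), (p2, q0).
P accepts in {p4} and Q accepts in {q0}; no reachable pair has both components accepting, so no string drives both machines to acceptance simultaneously and L(P) ∩ L(Q) = ∅.
So no string is accepted by both, and the intersection is empty.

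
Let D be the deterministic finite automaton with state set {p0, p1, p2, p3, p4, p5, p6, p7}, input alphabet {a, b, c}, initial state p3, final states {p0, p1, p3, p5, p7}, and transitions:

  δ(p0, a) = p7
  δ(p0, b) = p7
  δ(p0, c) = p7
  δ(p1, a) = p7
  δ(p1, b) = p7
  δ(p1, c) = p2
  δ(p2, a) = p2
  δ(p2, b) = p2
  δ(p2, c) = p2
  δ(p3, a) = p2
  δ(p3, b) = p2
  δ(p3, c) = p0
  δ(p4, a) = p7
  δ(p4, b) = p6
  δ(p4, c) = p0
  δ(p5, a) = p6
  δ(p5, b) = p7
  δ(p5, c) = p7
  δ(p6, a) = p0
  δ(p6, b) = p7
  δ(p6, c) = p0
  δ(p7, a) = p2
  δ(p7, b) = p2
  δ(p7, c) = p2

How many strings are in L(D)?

The useful subgraph on states {p0, p3, p7} is acyclic, so L(D) is finite; the longest accepting path visits 3 useful states, giving maximum string length 2.
Counting accepting paths from p3 by length: 1 of length 0, 1 of length 1, 3 of length 2. Total 5.

5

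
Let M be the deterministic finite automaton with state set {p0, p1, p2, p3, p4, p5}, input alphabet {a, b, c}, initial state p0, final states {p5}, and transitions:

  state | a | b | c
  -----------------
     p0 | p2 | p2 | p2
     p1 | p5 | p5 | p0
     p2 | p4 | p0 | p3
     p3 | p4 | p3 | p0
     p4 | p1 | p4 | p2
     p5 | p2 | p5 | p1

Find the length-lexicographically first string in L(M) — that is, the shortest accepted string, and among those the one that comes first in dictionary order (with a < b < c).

aaaa

A breadth-first search from p0 reaches an accepting state first via the path p0 → p2 → p4 → p1 → p5 on input aaaa.
No string of length < 4 is accepted (BFS exhausts all shorter strings without reaching an accepting state), and aaaa is the lexicographically least accepting string of length 4.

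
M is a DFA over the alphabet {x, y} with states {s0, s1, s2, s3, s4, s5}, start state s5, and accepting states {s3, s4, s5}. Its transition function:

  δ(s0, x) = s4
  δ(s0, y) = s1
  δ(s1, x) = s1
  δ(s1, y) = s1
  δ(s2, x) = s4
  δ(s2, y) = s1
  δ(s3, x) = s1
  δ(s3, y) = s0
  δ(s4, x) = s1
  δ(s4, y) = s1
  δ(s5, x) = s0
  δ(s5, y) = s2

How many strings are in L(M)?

3

The useful subgraph on states {s0, s2, s4, s5} is acyclic, so L(M) is finite; the longest accepting path visits 3 useful states, giving maximum string length 2.
Counting accepting paths from s5 by length: 1 of length 0, 2 of length 2. Total 3.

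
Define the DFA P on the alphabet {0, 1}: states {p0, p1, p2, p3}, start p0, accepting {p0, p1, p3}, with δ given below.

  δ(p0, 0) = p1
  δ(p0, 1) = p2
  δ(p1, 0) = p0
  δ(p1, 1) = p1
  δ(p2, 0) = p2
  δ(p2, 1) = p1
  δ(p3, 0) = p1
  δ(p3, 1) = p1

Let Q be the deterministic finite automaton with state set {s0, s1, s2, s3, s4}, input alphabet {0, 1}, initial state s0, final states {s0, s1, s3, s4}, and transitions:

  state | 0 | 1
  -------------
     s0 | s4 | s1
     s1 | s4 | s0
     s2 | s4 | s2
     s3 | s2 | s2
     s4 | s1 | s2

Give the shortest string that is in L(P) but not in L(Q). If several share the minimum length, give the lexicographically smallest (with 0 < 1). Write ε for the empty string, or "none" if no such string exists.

The string 01 is accepted by P but not by Q.
No shorter string lies in the difference, and 01 is the lexicographically first length-2 string in L(P) \ L(Q).

01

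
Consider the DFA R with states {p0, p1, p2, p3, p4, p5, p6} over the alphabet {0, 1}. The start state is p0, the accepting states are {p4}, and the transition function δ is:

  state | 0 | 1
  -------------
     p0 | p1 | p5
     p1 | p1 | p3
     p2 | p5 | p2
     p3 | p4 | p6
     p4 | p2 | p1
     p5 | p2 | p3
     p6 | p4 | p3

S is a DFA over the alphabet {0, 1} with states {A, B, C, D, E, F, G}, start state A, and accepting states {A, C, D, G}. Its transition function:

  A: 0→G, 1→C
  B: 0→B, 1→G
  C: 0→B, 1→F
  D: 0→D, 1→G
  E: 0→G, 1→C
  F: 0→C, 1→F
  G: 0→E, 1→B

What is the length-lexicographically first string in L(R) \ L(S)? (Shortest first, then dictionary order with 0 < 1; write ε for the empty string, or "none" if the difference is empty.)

010

The string 010 is accepted by R but not by S.
No shorter string lies in the difference, and 010 is the lexicographically first length-3 string in L(R) \ L(S).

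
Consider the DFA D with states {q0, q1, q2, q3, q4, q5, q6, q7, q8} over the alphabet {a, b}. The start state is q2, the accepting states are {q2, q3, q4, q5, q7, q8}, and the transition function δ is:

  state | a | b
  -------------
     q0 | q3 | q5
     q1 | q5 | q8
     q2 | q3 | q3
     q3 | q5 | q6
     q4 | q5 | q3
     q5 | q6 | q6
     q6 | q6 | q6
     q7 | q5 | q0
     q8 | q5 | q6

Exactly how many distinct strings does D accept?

5

The useful subgraph on states {q2, q3, q5} is acyclic, so L(D) is finite; the longest accepting path visits 3 useful states, giving maximum string length 2.
Counting accepting paths from q2 by length: 1 of length 0, 2 of length 1, 2 of length 2. Total 5.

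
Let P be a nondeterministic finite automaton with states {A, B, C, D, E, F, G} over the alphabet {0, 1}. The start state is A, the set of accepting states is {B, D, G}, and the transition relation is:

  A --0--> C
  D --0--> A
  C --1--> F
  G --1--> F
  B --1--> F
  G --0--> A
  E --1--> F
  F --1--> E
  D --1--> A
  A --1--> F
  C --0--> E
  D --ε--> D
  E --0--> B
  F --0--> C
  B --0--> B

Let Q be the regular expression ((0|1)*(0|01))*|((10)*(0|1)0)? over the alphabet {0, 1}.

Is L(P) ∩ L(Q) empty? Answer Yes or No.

The string 000 is accepted by both P and Q.
Hence L(P) ∩ L(Q) ≠ ∅.

No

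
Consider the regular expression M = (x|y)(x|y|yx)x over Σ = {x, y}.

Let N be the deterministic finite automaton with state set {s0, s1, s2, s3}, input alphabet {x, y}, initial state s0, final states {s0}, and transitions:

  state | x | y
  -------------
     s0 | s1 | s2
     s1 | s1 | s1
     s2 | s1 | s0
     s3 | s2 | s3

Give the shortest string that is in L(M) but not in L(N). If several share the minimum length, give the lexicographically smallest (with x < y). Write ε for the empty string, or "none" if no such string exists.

xxx

The string xxx is accepted by M but not by N.
No shorter string lies in the difference, and xxx is the lexicographically first length-3 string in L(M) \ L(N).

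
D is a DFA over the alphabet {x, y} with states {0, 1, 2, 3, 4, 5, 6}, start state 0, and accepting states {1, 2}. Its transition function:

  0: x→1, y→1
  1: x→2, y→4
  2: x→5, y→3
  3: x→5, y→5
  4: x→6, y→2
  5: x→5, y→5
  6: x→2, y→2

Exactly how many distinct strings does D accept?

10

The useful subgraph on states {0, 1, 2, 4, 6} is acyclic, so L(D) is finite; the longest accepting path visits 5 useful states, giving maximum string length 4.
Counting accepting paths from 0 by length: 2 of length 1, 2 of length 2, 2 of length 3, 4 of length 4. Total 10.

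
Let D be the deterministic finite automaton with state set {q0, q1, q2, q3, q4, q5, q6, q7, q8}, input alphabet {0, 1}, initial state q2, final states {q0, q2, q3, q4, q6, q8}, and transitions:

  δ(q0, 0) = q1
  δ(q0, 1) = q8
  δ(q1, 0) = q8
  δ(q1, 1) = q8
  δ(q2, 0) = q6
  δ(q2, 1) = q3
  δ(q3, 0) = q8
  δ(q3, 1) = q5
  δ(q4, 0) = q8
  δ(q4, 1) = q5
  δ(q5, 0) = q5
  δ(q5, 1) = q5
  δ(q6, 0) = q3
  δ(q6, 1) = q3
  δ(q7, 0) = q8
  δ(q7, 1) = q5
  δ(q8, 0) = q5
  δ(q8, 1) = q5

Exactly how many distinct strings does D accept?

The useful subgraph on states {q2, q3, q6, q8} is acyclic, so L(D) is finite; the longest accepting path visits 4 useful states, giving maximum string length 3.
Counting accepting paths from q2 by length: 1 of length 0, 2 of length 1, 3 of length 2, 2 of length 3. Total 8.

8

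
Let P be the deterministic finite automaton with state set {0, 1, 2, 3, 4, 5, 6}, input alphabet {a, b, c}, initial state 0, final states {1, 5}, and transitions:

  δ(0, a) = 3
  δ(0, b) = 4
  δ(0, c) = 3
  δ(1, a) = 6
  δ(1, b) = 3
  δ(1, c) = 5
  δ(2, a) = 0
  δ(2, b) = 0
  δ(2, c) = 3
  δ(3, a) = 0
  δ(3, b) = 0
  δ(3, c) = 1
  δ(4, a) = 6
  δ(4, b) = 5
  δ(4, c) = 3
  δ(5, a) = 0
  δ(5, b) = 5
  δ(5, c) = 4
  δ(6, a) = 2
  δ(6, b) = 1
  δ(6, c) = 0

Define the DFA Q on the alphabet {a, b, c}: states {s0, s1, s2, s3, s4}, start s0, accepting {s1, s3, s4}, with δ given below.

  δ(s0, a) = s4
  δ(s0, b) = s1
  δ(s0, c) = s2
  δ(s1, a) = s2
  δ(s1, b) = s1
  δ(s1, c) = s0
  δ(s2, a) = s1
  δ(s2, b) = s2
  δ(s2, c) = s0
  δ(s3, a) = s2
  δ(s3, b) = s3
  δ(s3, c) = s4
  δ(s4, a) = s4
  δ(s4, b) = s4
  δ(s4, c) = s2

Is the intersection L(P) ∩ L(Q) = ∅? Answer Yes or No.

The string bb is accepted by both P and Q.
Hence L(P) ∩ L(Q) ≠ ∅.

No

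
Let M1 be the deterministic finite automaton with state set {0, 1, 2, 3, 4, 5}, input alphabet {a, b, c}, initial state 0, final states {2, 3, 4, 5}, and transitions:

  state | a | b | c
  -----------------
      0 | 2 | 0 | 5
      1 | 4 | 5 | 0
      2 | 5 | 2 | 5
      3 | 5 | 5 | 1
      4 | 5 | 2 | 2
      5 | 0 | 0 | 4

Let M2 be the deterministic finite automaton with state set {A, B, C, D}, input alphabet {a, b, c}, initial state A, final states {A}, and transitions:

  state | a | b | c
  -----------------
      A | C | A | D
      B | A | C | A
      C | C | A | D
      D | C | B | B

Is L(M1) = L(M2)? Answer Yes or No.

No

The string a is accepted by M1 but rejected by M2.
So L(M1) ≠ L(M2).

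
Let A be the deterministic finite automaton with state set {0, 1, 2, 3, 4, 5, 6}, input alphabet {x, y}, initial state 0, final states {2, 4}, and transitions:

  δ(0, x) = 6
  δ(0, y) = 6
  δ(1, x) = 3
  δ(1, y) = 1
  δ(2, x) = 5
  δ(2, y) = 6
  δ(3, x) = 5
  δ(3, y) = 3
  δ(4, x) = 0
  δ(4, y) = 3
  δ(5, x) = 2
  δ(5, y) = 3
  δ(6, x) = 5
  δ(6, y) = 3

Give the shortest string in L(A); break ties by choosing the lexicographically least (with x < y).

A breadth-first search from 0 reaches an accepting state first via the path 0 → 6 → 5 → 2 on input xxx.
No string of length < 3 is accepted (BFS exhausts all shorter strings without reaching an accepting state), and xxx is the lexicographically least accepting string of length 3.

xxx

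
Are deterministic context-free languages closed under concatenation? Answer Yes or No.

No

Take L₁ = {ε, c} (finite, hence regular and DCFL) and L₂ = {c aⁿbⁿ : n≥0} ∪ {cc aⁿb²ⁿ : n≥0} (a DCFL: the number of leading c's tells the DPDA whether to pop one stack symbol per b or per two b's). Then L₁L₂ ∩ cca⁺b* = {cc aⁿbⁿ : n≥1} ∪ {cc aⁿb²ⁿ : n≥1}. If L₁L₂ were a DCFL, so would be this intersection with a regular set, and a DPDA for it started from its configuration after reading cc would accept {aⁿbⁿ : n≥1} ∪ {aⁿb²ⁿ : n≥1}, which no deterministic PDA accepts (a DPDA for it would have a single run on aⁿb²ⁿ, accepting after the prefix aⁿbⁿ and accepting again after n more b's; an ordinary PDA that simulates it on a's and b's and, at any moment when it is accepting, may switch to reading only a fresh letter d while feeding each d to the simulation as a b, would accept aⁱbʲdᵏ (k≥1) exactly when both aⁱbʲ and aⁱbʲ⁺ᵏ are in the language, i.e. its language intersected with the regular set a*b*d⁺ would be exactly {aⁿbⁿdⁿ : n≥1} — impossible, since context-free languages are closed under intersection with regular sets and {aⁿbⁿdⁿ} is not context-free). Hence L₁L₂ is not a DCFL.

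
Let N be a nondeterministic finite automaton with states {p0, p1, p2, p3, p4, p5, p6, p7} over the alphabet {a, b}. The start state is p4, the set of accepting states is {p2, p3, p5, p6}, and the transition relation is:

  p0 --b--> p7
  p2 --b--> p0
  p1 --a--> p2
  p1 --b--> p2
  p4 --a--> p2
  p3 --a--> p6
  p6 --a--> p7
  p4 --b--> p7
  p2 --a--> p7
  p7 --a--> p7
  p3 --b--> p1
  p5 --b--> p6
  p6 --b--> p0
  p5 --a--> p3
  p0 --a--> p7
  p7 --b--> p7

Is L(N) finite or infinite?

finite

The useful states (reachable from p4 and able to reach an accepting state) are {p2, p4}.
Restricted to these states the transition graph has no cycle, so every accepting path has bounded length and L is finite.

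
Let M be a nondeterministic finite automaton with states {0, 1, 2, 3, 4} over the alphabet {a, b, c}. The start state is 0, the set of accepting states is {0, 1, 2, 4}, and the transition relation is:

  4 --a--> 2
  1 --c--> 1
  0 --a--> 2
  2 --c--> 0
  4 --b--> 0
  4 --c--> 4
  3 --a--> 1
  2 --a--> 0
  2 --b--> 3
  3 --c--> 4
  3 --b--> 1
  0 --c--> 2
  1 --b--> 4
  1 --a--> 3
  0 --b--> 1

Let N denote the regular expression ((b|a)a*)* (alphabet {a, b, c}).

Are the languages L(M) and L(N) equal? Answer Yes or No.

No

The string c is accepted by M but rejected by N.
So L(M) ≠ L(N).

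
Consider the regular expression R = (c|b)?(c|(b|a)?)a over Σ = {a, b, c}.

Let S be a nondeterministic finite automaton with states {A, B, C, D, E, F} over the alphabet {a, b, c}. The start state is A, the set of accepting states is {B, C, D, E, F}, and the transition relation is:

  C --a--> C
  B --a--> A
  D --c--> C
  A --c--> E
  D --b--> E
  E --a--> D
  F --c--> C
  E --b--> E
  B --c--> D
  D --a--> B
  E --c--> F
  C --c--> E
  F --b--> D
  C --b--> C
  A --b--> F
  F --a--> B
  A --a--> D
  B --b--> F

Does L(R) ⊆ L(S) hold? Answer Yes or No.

The string baa is in L(R) but not in L(S).
So L(R) ⊄ L(S).

No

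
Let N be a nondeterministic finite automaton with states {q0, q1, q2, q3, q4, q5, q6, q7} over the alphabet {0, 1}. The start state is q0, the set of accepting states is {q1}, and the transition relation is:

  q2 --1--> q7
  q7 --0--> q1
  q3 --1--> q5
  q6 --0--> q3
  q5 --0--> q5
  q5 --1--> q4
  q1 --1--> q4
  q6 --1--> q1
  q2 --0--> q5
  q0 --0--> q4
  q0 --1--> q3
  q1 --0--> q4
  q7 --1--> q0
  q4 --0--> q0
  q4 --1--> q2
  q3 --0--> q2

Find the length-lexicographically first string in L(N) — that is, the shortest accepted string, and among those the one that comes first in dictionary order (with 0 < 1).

0110

A breadth-first search from q0 reaches an accepting state first via the path q0 → q4 → q2 → q7 → q1 on input 0110.
No string of length < 4 is accepted (BFS exhausts all shorter strings without reaching an accepting state), and 0110 is the lexicographically least accepting string of length 4.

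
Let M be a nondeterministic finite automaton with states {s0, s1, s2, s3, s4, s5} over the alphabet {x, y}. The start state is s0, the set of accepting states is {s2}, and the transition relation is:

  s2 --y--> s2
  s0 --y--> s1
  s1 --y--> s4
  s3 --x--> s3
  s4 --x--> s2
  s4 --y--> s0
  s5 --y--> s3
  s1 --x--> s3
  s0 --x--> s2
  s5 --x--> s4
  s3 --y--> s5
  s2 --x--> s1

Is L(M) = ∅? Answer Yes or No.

No

The string x is accepted: the run s0 → s2 ends in the accepting state s2.
Since at least one string is accepted, L(M) is not empty.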